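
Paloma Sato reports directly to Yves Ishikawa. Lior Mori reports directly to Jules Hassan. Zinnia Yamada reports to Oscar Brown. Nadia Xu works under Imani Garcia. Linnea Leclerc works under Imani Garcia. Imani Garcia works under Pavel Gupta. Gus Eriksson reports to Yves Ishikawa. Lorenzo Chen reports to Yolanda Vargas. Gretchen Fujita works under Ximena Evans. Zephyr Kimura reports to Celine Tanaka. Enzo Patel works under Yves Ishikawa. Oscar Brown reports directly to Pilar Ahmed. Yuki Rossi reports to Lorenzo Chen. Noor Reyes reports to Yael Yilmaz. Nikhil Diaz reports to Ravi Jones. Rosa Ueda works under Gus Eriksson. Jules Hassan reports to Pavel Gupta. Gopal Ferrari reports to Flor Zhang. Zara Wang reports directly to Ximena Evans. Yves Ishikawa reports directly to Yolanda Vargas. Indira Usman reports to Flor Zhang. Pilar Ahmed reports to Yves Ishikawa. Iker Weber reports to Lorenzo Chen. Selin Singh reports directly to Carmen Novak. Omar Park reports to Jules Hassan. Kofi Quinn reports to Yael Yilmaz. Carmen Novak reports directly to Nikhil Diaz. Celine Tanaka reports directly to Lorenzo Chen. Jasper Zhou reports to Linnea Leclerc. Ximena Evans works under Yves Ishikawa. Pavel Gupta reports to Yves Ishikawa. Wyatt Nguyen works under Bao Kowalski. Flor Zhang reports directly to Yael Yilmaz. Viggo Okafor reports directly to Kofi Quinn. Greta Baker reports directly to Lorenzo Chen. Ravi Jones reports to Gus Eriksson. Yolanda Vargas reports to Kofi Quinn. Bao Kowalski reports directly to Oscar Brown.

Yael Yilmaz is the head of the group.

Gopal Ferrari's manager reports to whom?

Gopal Ferrari reports to Flor Zhang, and Flor Zhang reports to Yael Yilmaz. So Gopal Ferrari's skip-level manager is Yael Yilmaz.

Yael Yilmaz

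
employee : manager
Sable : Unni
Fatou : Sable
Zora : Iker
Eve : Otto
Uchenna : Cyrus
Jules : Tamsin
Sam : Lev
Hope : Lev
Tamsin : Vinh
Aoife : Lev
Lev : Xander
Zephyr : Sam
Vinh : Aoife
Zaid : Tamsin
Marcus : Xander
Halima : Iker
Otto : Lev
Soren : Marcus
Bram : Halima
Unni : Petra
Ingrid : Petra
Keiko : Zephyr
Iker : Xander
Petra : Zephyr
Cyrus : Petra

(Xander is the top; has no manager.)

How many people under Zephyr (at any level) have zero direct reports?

4

The people in Zephyr's organization with no one reporting to them are Keiko, Ingrid, Fatou, Uchenna. That is 4.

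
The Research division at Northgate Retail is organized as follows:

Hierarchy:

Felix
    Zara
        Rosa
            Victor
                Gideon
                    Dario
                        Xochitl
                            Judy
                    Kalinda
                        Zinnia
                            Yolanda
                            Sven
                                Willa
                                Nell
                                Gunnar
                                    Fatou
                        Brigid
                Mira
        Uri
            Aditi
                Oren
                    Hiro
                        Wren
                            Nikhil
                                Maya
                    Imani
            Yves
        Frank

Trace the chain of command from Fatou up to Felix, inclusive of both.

Fatou -> Gunnar -> Sven -> Zinnia -> Kalinda -> Gideon -> Victor -> Rosa -> Zara -> Felix

Fatou reports to Gunnar. Gunnar reports to Sven. Sven reports to Zinnia. Zinnia reports to Kalinda. Kalinda reports to Gideon. Gideon reports to Victor. Victor reports to Rosa. Rosa reports to Zara. Zara reports to Felix. Felix is at the top.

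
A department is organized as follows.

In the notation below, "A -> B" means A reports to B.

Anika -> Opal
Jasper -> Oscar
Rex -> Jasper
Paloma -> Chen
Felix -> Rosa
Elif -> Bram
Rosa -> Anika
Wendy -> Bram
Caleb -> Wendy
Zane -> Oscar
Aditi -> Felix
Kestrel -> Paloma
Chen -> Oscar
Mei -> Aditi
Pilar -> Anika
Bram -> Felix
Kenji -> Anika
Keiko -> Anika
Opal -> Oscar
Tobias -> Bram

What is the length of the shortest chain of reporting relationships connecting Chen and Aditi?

Chen is 1 level below Oscar, and Aditi is 5 levels below Oscar (their lowest common manager). The shortest path runs up from Chen to Oscar and back down to Aditi: 1 + 5 = 6 links.

6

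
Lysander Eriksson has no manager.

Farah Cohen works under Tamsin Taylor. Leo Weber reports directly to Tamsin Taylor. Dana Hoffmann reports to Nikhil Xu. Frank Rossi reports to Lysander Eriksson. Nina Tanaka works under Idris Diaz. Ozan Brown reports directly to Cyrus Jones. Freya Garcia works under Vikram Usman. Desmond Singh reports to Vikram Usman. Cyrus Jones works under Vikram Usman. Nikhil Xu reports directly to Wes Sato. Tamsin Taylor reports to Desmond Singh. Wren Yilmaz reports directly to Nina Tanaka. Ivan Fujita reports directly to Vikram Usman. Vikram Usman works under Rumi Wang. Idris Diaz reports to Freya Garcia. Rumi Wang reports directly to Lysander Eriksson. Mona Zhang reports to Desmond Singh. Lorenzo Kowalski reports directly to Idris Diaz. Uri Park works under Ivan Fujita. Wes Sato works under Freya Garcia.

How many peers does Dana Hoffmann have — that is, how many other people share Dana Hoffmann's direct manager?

Dana Hoffmann reports to Nikhil Xu, and Nikhil Xu has no other direct reports. Dana Hoffmann has 0 peers.

0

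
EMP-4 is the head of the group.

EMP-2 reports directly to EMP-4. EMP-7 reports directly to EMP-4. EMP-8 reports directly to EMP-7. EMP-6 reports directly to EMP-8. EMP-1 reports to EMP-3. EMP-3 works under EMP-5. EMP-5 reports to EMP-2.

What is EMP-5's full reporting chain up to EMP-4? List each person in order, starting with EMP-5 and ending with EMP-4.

EMP-5 reports to EMP-2. EMP-2 reports to EMP-4. EMP-4 is at the top.

EMP-5 -> EMP-2 -> EMP-4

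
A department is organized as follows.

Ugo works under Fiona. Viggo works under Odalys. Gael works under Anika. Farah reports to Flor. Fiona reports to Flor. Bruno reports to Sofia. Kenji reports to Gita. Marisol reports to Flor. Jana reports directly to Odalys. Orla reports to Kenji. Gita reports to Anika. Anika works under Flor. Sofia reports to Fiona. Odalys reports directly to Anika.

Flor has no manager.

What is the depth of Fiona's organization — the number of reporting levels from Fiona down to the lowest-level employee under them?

The longest chain under Fiona runs Fiona → Sofia → Bruno, which is 2 levels below Fiona.

2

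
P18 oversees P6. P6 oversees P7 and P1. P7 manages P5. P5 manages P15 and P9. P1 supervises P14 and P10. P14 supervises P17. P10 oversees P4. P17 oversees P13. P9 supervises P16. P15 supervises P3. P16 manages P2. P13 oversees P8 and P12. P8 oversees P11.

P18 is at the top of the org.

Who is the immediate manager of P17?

P14

P17 reports directly to P14.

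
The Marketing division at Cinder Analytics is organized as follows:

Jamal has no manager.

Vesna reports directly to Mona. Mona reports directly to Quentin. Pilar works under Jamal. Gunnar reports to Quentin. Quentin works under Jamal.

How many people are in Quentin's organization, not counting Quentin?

3

Quentin directly manages Mona, Gunnar. Under Mona: Vesna (1). Gunnar has no reports. So Quentin's organization is 2 direct reports plus everyone under them: 2 + 1 = 3.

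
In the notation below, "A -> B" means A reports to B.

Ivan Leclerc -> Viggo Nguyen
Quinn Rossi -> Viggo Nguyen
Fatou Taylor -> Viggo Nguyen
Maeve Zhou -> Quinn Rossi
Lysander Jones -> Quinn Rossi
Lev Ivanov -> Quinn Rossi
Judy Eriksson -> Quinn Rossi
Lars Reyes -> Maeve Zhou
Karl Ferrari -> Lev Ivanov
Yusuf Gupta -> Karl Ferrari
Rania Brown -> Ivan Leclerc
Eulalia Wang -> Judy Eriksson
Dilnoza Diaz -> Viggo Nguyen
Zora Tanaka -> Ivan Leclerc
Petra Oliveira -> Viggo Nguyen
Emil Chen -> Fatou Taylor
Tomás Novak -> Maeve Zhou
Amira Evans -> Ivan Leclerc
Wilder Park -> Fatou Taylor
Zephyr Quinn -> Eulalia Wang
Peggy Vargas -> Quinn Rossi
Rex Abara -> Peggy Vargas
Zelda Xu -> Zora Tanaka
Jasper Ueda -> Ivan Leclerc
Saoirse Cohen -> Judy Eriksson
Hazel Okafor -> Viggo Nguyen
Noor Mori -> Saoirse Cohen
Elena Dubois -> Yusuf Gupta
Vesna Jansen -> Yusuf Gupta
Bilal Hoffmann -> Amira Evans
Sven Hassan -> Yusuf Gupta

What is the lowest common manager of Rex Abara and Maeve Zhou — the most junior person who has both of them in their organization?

Rex Abara's chain of managers is Peggy Vargas, Quinn Rossi, Viggo Nguyen. Maeve Zhou's chain of managers is Quinn Rossi, Viggo Nguyen. The first manager that appears in both chains is Quinn Rossi.

Quinn Rossi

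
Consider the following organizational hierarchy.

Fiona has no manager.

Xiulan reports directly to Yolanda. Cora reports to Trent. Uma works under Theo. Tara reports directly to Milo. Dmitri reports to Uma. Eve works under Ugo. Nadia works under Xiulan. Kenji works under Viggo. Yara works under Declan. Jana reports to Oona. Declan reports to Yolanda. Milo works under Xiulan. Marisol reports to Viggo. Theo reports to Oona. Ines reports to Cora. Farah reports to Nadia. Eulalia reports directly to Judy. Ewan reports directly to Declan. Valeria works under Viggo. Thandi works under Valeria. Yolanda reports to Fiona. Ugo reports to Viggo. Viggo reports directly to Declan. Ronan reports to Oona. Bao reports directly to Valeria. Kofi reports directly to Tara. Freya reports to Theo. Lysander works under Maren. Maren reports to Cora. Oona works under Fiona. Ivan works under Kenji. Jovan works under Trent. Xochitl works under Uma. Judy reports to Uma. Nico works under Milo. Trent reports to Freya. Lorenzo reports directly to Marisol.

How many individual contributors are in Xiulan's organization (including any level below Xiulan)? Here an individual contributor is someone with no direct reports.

3

The people in Xiulan's organization with no one reporting to them are Farah, Nico, Kofi. That is 3.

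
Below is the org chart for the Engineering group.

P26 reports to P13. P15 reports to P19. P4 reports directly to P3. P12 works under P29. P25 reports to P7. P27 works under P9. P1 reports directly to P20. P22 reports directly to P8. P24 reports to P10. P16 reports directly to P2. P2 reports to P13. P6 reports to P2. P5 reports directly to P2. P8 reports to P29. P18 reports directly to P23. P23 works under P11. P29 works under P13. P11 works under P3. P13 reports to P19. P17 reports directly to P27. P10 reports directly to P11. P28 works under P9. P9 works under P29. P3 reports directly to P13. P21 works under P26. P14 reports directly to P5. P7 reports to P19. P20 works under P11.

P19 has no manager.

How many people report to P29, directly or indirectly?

P29 directly manages P9, P12, P8. Under P9: P28, P27, P17 (3). P12 has no reports. Under P8: P22 (1). So P29's organization is 3 direct reports plus everyone under them: 4 + 1 + 2 = 7.

7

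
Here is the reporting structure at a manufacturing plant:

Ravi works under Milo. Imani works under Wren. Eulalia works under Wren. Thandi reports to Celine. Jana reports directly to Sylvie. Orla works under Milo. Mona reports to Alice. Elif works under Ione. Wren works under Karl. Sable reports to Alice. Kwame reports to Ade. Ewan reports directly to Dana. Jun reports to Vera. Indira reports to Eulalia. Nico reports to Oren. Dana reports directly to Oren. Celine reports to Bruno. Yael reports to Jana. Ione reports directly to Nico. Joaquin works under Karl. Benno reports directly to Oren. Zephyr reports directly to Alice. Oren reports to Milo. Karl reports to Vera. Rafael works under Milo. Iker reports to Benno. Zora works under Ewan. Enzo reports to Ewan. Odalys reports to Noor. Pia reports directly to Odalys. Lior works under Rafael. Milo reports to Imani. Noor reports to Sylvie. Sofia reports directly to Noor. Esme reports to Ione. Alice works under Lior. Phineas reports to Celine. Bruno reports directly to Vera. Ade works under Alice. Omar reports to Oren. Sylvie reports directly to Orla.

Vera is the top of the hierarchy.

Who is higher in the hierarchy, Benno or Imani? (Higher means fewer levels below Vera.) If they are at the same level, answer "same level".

Benno is 6 levels below Vera; Imani is 3. Imani is higher.

Imani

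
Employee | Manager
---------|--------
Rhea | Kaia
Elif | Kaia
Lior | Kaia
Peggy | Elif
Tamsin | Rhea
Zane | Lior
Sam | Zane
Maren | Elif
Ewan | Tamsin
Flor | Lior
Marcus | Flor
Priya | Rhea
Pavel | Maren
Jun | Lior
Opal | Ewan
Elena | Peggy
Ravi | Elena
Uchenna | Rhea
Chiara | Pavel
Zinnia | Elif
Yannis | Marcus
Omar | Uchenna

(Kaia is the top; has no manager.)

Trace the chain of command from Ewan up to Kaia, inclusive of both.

Ewan reports to Tamsin. Tamsin reports to Rhea. Rhea reports to Kaia. Kaia is at the top.

Ewan -> Tamsin -> Rhea -> Kaia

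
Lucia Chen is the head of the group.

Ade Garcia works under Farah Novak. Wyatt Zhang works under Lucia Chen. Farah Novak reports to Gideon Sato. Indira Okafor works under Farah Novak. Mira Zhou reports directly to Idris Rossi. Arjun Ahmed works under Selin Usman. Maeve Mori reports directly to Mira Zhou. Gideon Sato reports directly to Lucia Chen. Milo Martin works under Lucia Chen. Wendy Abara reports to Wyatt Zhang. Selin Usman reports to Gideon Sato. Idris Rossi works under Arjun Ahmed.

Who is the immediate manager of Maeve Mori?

Mira Zhou

Maeve Mori reports directly to Mira Zhou.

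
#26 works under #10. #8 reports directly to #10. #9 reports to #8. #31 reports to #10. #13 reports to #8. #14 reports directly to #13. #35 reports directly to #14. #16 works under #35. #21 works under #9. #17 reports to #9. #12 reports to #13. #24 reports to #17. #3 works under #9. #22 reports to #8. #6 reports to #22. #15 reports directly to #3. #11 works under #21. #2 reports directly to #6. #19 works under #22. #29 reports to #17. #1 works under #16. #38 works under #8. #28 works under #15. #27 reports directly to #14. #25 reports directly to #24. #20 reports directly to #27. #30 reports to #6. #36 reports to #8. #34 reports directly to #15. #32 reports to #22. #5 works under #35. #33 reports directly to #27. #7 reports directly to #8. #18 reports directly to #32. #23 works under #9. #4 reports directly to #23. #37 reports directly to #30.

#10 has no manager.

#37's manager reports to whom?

#37 reports to #30, and #30 reports to #6. So #37's skip-level manager is #6.

#6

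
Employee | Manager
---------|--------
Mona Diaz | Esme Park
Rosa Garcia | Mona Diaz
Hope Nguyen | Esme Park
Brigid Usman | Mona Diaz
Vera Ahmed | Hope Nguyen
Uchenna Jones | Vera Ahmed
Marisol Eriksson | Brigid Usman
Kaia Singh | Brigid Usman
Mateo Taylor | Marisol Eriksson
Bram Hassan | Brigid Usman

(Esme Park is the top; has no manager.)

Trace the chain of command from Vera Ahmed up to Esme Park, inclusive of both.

Vera Ahmed reports to Hope Nguyen. Hope Nguyen reports to Esme Park. Esme Park is at the top.

Vera Ahmed -> Hope Nguyen -> Esme Park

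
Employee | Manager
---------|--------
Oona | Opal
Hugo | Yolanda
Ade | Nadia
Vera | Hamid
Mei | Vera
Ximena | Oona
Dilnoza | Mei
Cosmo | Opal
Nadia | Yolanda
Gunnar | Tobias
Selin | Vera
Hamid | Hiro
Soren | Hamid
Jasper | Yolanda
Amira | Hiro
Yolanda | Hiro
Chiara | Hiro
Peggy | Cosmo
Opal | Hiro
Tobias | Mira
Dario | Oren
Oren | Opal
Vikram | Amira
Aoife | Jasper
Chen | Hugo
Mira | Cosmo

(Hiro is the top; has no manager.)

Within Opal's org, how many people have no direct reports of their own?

4

The people in Opal's organization with no one reporting to them are Peggy, Gunnar, Dario, Ximena. That is 4.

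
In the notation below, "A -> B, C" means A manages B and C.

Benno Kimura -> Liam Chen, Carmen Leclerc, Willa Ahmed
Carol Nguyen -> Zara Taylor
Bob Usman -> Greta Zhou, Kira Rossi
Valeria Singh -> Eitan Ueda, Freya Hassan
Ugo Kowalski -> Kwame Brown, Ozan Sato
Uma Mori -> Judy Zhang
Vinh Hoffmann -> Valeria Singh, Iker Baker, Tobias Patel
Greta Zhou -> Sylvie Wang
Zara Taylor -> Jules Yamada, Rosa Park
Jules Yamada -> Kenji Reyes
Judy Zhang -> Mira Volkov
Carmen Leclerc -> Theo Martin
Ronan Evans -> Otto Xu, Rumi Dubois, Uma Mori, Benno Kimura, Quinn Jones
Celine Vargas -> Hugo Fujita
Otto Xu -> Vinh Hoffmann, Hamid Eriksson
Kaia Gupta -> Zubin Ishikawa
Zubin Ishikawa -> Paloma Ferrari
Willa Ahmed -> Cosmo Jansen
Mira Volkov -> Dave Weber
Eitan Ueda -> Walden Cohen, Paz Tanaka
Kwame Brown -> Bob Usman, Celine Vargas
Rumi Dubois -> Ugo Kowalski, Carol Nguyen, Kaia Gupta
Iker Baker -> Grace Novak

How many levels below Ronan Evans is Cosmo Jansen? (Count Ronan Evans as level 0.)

3

Chain from Cosmo Jansen up to Ronan Evans: Cosmo Jansen → Willa Ahmed → Benno Kimura → Ronan Evans. That is 3 steps up, so Cosmo Jansen is 3 levels below Ronan Evans.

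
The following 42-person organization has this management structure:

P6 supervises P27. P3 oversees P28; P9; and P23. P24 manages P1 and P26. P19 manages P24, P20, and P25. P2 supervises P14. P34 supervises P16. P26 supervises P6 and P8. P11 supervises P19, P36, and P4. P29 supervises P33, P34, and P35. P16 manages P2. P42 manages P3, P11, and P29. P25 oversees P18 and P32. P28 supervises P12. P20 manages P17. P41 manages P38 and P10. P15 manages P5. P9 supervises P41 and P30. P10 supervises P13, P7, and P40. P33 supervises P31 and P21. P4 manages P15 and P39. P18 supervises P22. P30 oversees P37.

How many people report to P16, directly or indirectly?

P16 directly manages P2. Under P2: P14 (1). That's 2 in total.

2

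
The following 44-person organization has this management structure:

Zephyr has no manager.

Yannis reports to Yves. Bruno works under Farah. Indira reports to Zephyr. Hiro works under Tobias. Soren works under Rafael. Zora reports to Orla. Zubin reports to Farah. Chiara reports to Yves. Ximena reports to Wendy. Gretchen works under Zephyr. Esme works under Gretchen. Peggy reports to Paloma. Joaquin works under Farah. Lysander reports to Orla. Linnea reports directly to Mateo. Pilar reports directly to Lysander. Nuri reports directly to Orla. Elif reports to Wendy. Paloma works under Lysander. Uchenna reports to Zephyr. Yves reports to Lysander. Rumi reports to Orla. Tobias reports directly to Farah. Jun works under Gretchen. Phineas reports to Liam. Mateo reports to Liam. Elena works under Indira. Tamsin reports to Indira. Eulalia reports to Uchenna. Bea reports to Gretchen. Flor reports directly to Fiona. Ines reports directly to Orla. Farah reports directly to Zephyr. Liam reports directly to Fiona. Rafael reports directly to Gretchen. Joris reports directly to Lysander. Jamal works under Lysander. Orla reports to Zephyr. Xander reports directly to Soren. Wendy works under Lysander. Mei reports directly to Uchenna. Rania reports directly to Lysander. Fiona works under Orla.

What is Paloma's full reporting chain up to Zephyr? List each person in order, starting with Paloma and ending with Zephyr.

Paloma reports to Lysander. Lysander reports to Orla. Orla reports to Zephyr. Zephyr is at the top.

Paloma -> Lysander -> Orla -> Zephyr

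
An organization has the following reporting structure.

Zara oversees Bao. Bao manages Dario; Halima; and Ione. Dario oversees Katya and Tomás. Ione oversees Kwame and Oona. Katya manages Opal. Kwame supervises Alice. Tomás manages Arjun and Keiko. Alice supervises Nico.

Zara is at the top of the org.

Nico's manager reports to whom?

Nico reports to Alice, and Alice reports to Kwame. So Nico's skip-level manager is Kwame.

Kwame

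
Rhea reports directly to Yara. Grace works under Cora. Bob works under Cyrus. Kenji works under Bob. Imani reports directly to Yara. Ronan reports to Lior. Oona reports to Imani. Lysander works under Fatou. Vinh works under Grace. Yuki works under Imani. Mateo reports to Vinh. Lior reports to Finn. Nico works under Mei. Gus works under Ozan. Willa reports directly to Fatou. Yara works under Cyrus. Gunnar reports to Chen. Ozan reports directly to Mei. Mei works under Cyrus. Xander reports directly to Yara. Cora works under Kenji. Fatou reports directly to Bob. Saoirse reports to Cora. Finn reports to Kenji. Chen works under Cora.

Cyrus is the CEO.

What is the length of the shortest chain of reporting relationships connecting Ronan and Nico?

7

Ronan is 5 levels below Cyrus, and Nico is 2 levels below Cyrus (their lowest common manager). The shortest path runs up from Ronan to Cyrus and back down to Nico: 5 + 2 = 7 links.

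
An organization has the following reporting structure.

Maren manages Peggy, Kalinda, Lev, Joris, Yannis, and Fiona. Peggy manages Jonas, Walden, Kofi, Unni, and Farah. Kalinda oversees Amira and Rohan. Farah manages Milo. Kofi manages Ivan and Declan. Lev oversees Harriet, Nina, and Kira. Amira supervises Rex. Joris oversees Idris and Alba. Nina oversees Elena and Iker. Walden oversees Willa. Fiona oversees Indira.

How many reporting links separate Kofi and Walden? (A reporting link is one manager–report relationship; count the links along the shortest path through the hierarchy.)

2

Kofi is 1 level below Peggy, and Walden is 1 level below Peggy (their lowest common manager). The shortest path runs up from Kofi to Peggy and back down to Walden: 1 + 1 = 2 links.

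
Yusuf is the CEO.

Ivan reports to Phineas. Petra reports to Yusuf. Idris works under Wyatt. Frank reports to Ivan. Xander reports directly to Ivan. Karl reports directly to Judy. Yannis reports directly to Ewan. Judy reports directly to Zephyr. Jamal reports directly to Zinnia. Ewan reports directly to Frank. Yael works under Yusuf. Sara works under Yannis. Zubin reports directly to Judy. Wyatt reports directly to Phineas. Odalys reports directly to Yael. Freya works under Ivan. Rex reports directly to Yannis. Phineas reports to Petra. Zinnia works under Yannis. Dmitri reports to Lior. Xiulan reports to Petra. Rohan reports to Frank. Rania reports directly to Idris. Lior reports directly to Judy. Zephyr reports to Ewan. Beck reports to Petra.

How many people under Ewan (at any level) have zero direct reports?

6

The people in Ewan's organization with no one reporting to them are Karl, Dmitri, Zubin, Sara, Jamal, Rex. That is 6.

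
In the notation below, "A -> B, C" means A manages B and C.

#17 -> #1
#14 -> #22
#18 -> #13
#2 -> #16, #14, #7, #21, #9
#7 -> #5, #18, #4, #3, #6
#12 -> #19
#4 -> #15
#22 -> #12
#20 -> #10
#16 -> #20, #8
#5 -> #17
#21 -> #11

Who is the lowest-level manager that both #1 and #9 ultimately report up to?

#2

#1's chain of managers is #17, #5, #7, #2. #9's chain of managers is #2. The first manager that appears in both chains is #2.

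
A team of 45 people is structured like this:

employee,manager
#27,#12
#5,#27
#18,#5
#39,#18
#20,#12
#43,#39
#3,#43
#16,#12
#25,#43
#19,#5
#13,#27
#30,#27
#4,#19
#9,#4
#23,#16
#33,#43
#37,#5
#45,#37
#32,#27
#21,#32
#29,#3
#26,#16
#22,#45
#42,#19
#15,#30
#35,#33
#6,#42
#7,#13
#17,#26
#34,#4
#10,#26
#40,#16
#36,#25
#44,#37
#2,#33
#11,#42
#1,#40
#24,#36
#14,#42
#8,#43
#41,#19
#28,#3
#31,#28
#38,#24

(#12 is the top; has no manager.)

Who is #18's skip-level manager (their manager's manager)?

#27

#18 reports to #5, and #5 reports to #27. So #18's skip-level manager is #27.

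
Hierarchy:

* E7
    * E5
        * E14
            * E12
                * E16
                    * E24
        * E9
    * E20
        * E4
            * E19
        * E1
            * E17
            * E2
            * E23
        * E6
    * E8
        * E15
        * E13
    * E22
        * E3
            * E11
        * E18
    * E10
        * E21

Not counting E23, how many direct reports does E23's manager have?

E23 reports to E1. E1's other direct reports are E17, E2 — 2 peers.

2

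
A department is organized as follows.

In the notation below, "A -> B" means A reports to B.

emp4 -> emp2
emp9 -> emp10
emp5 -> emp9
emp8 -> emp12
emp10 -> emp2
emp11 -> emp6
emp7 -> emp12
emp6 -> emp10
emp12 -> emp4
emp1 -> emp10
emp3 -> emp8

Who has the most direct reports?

emp10

Direct-report counts: emp2 has 2; emp10 has 3; emp6 has 1; emp9 has 1; emp4 has 1; emp12 has 2; emp8 has 1. The largest is 3, held by emp10.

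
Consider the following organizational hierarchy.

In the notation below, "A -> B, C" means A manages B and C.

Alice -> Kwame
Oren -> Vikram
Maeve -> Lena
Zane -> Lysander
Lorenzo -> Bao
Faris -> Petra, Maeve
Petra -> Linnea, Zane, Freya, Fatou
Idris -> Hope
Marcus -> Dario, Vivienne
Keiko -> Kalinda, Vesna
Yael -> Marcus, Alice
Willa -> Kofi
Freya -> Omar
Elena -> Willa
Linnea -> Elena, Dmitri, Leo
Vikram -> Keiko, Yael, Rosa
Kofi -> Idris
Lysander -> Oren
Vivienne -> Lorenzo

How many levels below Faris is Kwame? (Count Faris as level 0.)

8

Chain from Kwame up to Faris: Kwame → Alice → Yael → Vikram → Oren → Lysander → Zane → Petra → Faris. That is 8 steps up, so Kwame is 8 levels below Faris.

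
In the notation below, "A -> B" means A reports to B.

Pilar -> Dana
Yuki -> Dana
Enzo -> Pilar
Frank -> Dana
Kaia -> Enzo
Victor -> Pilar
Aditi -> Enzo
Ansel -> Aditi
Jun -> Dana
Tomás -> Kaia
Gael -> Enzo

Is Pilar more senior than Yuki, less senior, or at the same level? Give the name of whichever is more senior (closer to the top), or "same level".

same level

Both Pilar and Yuki are 1 level below Dana.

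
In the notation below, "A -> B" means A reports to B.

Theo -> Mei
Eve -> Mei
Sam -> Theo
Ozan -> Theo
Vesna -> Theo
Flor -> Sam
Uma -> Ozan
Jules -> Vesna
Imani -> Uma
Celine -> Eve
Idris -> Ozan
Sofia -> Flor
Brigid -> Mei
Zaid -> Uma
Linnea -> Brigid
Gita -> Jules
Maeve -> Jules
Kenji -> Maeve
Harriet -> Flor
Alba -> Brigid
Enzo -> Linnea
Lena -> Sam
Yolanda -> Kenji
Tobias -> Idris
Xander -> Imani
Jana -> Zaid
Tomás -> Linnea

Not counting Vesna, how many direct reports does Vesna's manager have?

Vesna reports to Theo. Theo's other direct reports are Sam, Ozan — 2 peers.

2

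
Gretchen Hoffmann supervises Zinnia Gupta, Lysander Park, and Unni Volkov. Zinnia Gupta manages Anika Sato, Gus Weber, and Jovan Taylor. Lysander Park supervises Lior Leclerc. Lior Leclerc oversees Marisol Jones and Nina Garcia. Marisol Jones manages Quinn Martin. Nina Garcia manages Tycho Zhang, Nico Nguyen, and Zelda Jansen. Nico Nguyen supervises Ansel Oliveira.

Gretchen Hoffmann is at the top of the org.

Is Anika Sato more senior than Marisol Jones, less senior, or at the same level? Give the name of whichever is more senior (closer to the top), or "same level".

Anika Sato

Anika Sato is 2 levels below Gretchen Hoffmann; Marisol Jones is 3. Anika Sato is higher.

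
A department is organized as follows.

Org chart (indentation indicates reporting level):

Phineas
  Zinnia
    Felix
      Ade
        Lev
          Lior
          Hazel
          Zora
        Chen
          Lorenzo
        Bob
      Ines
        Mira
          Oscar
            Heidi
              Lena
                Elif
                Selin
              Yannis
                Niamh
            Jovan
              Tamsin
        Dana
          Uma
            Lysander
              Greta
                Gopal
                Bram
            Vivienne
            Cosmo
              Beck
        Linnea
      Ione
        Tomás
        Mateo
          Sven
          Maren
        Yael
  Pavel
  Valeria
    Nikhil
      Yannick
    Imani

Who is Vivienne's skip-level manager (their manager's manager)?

Vivienne reports to Uma, and Uma reports to Dana. So Vivienne's skip-level manager is Dana.

Dana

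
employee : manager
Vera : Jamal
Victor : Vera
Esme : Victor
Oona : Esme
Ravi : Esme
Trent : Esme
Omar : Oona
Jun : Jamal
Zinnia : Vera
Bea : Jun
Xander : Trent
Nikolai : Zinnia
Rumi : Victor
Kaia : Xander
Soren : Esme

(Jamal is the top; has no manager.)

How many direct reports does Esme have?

Esme directly manages Oona, Ravi, Trent, Soren. That is 4 direct reports.

4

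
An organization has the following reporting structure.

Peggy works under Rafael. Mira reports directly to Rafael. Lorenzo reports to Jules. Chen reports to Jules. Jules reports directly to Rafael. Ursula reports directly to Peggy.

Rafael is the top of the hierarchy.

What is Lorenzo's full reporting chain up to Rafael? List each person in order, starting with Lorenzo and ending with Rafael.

Lorenzo reports to Jules. Jules reports to Rafael. Rafael is at the top.

Lorenzo -> Jules -> Rafael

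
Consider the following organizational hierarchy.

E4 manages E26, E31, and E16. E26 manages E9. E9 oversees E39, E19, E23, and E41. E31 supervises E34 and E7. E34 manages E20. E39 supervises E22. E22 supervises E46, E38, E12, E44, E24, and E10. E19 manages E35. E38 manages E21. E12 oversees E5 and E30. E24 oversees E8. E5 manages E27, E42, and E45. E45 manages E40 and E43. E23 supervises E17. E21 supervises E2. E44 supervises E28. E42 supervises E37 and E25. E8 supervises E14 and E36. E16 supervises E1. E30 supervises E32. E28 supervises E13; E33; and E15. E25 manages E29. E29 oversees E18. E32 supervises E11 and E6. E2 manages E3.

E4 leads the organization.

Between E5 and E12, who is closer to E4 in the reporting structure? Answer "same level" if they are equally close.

E12

E5 is 6 levels below E4; E12 is 5. E12 is higher.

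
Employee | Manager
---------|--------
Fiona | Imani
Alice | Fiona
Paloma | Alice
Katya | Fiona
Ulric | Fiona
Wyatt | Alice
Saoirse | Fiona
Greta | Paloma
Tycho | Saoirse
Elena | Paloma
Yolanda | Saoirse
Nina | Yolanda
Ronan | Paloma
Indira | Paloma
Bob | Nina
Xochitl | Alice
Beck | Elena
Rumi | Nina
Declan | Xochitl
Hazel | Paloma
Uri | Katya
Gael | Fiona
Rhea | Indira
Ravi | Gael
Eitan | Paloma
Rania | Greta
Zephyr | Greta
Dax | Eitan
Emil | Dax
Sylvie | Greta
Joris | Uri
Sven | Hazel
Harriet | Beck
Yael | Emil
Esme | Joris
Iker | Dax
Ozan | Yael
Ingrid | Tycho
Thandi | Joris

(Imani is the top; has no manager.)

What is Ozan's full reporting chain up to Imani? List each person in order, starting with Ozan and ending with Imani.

Ozan reports to Yael. Yael reports to Emil. Emil reports to Dax. Dax reports to Eitan. Eitan reports to Paloma. Paloma reports to Alice. Alice reports to Fiona. Fiona reports to Imani. Imani is at the top.

Ozan -> Yael -> Emil -> Dax -> Eitan -> Paloma -> Alice -> Fiona -> Imani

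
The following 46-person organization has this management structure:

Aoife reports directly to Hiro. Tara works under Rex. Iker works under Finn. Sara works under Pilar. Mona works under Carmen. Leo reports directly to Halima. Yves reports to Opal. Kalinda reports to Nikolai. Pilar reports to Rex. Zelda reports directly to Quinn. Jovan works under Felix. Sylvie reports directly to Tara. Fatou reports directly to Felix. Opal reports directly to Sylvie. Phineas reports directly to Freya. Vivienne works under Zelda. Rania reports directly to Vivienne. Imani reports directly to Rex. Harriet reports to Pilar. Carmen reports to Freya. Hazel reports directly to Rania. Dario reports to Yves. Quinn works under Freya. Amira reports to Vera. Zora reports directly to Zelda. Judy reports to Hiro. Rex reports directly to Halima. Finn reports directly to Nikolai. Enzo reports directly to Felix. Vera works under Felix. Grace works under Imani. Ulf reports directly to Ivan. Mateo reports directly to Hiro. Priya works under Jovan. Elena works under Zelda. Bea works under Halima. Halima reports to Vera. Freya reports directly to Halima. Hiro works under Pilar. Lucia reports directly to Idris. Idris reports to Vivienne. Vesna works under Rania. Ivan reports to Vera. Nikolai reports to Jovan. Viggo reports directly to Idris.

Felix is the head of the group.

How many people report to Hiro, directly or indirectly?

Hiro directly manages Judy, Aoife, Mateo. Judy has no reports. Aoife has no reports. Mateo has no reports. So Hiro's organization is 3 direct reports plus everyone under them: 1 + 1 + 1 = 3.

3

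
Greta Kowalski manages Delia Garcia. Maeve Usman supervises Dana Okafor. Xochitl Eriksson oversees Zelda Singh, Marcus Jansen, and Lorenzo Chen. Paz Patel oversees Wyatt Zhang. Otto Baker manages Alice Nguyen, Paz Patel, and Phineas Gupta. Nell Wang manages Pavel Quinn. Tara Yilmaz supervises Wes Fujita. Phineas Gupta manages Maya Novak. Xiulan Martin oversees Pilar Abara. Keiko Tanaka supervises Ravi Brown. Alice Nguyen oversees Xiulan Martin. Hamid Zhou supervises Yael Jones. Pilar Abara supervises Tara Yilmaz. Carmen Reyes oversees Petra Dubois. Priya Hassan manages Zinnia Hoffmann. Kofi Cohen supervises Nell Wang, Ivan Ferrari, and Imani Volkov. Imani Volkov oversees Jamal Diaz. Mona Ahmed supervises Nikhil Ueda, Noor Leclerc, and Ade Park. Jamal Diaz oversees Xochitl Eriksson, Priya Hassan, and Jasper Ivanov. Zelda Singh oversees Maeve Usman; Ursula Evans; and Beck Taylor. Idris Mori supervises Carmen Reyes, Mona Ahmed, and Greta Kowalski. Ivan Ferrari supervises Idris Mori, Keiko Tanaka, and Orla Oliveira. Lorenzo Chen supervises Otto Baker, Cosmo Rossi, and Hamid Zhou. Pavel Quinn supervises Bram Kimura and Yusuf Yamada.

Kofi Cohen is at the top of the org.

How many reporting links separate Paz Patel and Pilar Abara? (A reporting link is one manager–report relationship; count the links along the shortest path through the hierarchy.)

4

Paz Patel is 1 level below Otto Baker, and Pilar Abara is 3 levels below Otto Baker (their lowest common manager). The shortest path runs up from Paz Patel to Otto Baker and back down to Pilar Abara: 1 + 3 = 4 links.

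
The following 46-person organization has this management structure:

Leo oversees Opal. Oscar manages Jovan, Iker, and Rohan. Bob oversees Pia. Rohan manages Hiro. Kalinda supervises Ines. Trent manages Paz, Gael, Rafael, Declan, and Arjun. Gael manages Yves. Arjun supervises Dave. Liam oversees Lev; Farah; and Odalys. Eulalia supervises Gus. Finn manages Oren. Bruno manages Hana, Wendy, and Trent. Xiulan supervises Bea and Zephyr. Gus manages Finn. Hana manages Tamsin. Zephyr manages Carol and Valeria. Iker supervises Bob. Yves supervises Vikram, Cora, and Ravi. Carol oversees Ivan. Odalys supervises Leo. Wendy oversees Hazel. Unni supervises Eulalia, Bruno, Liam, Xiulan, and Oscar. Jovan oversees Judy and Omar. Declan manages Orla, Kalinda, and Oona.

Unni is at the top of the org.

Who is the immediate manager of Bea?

Xiulan

Bea reports directly to Xiulan.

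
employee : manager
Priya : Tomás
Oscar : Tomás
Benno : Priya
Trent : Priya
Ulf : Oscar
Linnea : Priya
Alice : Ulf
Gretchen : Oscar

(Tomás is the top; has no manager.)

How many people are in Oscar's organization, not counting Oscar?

Oscar directly manages Ulf, Gretchen. Under Ulf: Alice (1). Gretchen has no reports. So Oscar's organization is 2 direct reports plus everyone under them: 2 + 1 = 3.

3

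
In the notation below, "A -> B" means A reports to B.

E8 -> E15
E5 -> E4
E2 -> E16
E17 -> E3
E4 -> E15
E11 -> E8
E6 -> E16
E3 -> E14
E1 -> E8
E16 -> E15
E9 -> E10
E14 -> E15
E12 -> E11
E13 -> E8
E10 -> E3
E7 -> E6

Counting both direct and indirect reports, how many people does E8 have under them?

4

E8 directly manages E1, E11, E13. E1 has no reports. Under E11: E12 (1). E13 has no reports. So E8's organization is 3 direct reports plus everyone under them: 1 + 2 + 1 = 4.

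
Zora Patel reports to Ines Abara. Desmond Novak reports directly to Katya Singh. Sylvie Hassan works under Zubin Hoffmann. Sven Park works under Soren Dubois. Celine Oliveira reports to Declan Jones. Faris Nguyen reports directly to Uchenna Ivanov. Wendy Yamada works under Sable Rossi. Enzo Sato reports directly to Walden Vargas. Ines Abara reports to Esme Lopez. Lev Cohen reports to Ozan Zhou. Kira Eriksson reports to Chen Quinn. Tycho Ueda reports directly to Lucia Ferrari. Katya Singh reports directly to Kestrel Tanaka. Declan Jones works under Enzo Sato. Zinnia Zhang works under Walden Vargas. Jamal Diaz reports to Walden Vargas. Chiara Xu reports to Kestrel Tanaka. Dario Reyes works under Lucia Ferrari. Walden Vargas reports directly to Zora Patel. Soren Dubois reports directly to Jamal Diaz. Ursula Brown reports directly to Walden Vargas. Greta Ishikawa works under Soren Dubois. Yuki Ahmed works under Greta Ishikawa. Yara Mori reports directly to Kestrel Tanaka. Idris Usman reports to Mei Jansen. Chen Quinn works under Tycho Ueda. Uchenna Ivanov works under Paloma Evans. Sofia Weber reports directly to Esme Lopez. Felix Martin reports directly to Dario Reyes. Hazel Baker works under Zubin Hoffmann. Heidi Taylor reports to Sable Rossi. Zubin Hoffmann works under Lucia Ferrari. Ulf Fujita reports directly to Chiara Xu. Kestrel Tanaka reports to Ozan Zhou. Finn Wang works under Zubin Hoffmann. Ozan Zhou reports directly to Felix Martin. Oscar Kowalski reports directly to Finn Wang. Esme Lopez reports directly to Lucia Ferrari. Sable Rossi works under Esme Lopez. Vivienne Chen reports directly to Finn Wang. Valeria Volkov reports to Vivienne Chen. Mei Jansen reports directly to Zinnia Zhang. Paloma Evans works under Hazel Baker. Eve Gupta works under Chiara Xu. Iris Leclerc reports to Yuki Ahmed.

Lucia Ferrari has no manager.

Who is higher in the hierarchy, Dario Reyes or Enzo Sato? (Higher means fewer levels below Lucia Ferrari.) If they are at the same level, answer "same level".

Dario Reyes is 1 level below Lucia Ferrari; Enzo Sato is 5. Dario Reyes is higher.

Dario Reyes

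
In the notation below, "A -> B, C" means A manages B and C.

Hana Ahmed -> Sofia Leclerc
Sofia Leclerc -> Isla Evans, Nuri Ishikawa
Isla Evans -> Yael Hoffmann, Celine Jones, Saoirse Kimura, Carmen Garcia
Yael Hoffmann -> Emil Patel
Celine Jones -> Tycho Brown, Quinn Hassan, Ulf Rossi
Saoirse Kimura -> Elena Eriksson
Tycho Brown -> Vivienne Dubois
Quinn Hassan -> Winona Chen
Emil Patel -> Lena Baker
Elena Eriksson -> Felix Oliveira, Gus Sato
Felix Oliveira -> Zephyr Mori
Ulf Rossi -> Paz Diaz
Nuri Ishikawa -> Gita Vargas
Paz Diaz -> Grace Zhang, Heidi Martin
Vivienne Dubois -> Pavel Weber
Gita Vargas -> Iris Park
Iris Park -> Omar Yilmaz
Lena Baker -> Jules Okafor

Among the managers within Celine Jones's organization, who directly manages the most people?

Direct-report counts within Celine Jones's organization: Celine Jones has 3; Ulf Rossi has 1; Paz Diaz has 2; Quinn Hassan has 1; Tycho Brown has 1; Vivienne Dubois has 1. The largest is 3, held by Celine Jones.

Celine Jones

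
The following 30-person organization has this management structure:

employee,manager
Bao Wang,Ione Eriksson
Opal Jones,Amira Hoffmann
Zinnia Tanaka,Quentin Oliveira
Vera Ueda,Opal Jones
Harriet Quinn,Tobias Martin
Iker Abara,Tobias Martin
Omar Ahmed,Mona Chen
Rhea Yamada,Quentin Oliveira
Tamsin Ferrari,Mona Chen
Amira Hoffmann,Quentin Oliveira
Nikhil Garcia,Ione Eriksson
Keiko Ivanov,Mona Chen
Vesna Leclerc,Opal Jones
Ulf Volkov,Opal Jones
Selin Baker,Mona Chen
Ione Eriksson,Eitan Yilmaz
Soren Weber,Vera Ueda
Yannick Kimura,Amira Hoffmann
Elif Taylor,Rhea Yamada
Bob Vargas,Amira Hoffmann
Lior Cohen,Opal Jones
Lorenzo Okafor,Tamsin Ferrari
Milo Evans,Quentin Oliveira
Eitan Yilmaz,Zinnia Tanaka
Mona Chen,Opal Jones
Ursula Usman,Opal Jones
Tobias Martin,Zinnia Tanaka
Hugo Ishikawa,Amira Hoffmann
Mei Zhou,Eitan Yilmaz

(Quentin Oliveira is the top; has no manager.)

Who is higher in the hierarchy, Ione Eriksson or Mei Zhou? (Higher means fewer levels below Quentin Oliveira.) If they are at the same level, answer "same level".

same level

Both Ione Eriksson and Mei Zhou are 3 levels below Quentin Oliveira.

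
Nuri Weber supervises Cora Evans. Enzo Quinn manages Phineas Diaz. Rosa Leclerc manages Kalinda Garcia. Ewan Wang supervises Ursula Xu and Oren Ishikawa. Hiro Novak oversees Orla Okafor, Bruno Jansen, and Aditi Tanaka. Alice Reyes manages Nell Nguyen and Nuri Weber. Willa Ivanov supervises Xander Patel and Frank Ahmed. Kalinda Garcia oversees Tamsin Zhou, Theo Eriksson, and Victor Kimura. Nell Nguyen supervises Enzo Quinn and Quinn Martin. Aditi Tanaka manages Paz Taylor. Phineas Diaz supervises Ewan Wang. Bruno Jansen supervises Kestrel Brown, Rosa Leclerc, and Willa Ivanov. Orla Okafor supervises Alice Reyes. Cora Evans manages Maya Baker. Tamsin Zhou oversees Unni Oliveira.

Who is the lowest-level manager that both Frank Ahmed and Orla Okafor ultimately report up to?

Frank Ahmed's chain of managers is Willa Ivanov, Bruno Jansen, Hiro Novak. Orla Okafor's chain of managers is Hiro Novak. The first manager that appears in both chains is Hiro Novak.

Hiro Novak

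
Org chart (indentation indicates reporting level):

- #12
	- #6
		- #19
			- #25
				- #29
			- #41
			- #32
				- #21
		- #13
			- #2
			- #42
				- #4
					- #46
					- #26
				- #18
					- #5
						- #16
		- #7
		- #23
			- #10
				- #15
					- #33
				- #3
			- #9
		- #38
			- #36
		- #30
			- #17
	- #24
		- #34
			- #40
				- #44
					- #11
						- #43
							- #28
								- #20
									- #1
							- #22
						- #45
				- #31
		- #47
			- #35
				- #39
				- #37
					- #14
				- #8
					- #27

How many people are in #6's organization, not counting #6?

26

#6 directly manages #19, #13, #7, #23, #38, #30. Under #19: #32, #21, #41, #25, #29 (5). Under #13: #42, #18, #5, #16, #4, #26, #46, #2 (8). #7 has no reports. Under #23: #9, #10, #3, #15, #33 (5). Under #38: #36 (1). Under #30: #17 (1). So #6's organization is 6 direct reports plus everyone under them: 6 + 9 + 1 + 6 + 2 + 2 = 26.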